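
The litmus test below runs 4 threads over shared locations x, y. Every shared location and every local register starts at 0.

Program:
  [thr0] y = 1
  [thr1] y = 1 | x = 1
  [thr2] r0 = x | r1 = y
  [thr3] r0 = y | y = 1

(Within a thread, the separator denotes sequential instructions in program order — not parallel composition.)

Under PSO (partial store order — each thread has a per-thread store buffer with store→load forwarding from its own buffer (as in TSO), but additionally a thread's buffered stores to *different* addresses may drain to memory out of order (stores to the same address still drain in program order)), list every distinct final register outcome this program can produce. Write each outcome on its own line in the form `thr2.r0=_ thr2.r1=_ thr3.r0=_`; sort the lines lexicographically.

outcome vector order: (thr2.r0,thr2.r1,thr3.r0)
|PSO outcomes| = 8

thr2.r0=0 thr2.r1=0 thr3.r0=0
thr2.r0=0 thr2.r1=0 thr3.r0=1
thr2.r0=0 thr2.r1=1 thr3.r0=0
thr2.r0=0 thr2.r1=1 thr3.r0=1
thr2.r0=1 thr2.r1=0 thr3.r0=0
thr2.r0=1 thr2.r1=0 thr3.r0=1
thr2.r0=1 thr2.r1=1 thr3.r0=0
thr2.r0=1 thr2.r1=1 thr3.r0=1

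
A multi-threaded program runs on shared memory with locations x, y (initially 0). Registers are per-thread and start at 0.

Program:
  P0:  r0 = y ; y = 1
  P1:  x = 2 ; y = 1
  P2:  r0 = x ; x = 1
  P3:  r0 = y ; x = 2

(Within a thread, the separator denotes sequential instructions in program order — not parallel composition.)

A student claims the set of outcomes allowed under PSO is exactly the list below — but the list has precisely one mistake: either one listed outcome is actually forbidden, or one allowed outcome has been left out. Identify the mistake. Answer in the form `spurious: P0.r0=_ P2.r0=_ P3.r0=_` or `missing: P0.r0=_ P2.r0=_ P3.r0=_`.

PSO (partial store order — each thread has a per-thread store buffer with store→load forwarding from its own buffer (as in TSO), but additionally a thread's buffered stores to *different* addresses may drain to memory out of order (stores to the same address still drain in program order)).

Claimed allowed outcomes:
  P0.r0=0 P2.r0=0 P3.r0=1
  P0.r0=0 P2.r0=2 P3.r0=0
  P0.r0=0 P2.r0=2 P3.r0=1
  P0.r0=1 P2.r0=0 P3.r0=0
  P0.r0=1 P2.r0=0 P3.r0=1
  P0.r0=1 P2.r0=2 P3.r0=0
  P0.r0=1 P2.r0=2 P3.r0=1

outcome vector order: (P0.r0,P2.r0,P3.r0)
PSO: 8 outcomes — {0/0/0 0/0/1 0/2/0 0/2/1 1/0/0 1/0/1 1/2/0 1/2/1}
PSO∖claimed = {0/0/0}

missing: P0.r0=0 P2.r0=0 P3.r0=0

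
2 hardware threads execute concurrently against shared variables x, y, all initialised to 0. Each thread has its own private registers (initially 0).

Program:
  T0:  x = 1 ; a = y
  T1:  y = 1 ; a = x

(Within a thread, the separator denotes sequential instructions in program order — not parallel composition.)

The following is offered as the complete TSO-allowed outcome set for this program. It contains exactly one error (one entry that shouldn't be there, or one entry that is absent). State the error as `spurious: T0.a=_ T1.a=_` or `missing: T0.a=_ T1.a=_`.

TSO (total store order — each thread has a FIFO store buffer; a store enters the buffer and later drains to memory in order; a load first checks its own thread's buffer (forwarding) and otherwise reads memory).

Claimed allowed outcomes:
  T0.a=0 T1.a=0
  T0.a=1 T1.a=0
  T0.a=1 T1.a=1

outcome vector order: (T0.a,T1.a)
[TSO] allowed = {0/0, 0/1, 1/0, 1/1}
TSO∖claimed = {0/1}

missing: T0.a=0 T1.a=1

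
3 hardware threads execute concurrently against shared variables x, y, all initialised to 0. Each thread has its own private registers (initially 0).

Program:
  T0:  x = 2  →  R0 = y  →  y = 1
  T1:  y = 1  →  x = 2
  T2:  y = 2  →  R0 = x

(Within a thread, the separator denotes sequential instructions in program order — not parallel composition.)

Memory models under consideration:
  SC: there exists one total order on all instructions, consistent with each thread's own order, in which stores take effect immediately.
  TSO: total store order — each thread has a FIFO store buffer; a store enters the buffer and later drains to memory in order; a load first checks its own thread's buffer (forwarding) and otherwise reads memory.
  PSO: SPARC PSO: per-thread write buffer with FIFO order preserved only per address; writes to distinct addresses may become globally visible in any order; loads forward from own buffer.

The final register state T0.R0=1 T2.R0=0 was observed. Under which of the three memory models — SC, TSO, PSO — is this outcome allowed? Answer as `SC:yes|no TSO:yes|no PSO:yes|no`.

outcome vector order: (T0.R0,T2.R0)
[SC] allowed = {<0 2>; <1 0>; <1 2>; <2 0>; <2 2>}
[TSO] allowed = {<0 0>; <0 2>; <1 0>; <1 2>; <2 0>; <2 2>}
[PSO] allowed = {<0 0>; <0 2>; <1 0>; <1 2>; <2 0>; <2 2>}
target <1 0> ∈ {SC,TSO,PSO}

SC:yes TSO:yes PSO:yes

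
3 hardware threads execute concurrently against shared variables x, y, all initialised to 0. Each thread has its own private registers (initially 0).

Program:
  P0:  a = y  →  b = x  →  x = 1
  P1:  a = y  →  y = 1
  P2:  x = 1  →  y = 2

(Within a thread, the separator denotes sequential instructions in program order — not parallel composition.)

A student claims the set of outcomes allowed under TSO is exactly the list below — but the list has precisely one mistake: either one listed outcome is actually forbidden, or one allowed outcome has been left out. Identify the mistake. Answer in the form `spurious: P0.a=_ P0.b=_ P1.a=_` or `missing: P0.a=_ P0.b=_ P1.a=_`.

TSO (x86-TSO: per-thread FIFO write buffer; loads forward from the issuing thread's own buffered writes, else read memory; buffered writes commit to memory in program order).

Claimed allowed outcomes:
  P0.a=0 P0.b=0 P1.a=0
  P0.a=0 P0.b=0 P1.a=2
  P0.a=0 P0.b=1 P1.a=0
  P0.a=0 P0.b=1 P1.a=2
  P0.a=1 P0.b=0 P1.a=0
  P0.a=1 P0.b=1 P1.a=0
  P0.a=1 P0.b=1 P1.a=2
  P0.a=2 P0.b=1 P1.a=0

missing: P0.a=2 P0.b=1 P1.a=2

outcome vector order: (P0.a,P0.b,P1.a)
TSO (9): <0 0 0> <0 0 2> <0 1 0> <0 1 2> <1 0 0> <1 1 0> <1 1 2> <2 1 0> <2 1 2>
TSO∖claimed = {<2 1 2>}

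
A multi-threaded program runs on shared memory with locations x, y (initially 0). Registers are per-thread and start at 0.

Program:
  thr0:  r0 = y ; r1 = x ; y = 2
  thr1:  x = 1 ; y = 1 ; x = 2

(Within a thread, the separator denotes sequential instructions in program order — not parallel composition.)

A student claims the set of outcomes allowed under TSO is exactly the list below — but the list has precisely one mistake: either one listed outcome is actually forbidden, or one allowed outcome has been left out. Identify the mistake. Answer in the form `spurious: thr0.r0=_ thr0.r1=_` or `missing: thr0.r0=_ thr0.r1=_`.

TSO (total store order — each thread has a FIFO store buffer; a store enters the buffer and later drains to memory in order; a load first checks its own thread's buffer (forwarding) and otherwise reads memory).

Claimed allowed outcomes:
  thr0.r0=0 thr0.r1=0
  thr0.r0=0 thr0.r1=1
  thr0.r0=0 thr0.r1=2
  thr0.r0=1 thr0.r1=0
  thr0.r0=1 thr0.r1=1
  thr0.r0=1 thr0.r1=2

outcome vector order: (thr0.r0,thr0.r1)
[TSO] allowed = {00 01 02 11 12}
claimed∖TSO = {10}

spurious: thr0.r0=1 thr0.r1=0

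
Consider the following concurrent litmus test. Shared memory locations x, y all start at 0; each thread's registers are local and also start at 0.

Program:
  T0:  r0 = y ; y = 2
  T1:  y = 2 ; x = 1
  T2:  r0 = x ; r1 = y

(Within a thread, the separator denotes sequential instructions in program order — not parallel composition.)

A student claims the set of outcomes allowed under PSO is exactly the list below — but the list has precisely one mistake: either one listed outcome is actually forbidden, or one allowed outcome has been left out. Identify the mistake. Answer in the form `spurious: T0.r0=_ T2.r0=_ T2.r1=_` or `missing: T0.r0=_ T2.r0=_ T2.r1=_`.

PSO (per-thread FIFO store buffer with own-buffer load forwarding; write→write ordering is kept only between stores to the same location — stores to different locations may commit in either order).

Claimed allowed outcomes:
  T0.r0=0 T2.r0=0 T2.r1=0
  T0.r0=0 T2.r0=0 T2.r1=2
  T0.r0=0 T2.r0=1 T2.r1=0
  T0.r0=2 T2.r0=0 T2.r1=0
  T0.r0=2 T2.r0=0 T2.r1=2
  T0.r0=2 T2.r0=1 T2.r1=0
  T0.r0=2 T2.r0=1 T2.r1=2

missing: T0.r0=0 T2.r0=1 T2.r1=2

outcome vector order: (T0.r0,T2.r0,T2.r1)
under PSO → (0,0,0), (0,0,2), (0,1,0), (0,1,2), (2,0,0), (2,0,2), (2,1,0), (2,1,2)
PSO∖claimed = {(0,1,2)}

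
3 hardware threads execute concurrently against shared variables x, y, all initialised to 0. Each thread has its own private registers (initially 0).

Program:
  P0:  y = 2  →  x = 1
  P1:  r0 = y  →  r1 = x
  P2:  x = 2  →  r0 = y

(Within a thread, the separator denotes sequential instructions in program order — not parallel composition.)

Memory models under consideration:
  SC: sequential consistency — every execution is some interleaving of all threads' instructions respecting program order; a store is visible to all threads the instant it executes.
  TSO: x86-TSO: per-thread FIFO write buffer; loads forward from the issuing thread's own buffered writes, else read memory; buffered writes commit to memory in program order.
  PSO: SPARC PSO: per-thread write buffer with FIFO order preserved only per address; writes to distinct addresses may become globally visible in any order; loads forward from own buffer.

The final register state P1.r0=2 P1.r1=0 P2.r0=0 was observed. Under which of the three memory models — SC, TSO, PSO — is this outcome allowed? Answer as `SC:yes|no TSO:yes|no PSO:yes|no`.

outcome vector order: (P1.r0,P1.r1,P2.r0)
SC: 11 outcomes — {000; 002; 010; 012; 020; 022; 202; 210; 212; 220; 222}
TSO: 12 outcomes — {000; 002; 010; 012; 020; 022; 200; 202; 210; 212; 220; 222}
PSO: 12 outcomes — {000; 002; 010; 012; 020; 022; 200; 202; 210; 212; 220; 222}
target 200 ∈ {TSO,PSO}

SC:no TSO:yes PSO:yes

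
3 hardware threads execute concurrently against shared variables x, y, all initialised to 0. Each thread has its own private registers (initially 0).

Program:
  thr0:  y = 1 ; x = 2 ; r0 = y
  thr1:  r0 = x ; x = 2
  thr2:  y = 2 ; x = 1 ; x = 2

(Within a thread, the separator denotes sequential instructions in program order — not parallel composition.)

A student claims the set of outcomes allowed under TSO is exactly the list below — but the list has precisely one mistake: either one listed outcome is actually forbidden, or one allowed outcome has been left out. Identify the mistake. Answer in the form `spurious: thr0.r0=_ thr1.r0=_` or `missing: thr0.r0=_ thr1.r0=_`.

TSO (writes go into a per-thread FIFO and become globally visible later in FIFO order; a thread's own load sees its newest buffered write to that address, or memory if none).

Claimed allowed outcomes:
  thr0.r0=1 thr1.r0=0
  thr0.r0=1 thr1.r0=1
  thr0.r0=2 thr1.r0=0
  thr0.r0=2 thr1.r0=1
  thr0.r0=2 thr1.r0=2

missing: thr0.r0=1 thr1.r0=2

outcome vector order: (thr0.r0,thr1.r0)
under TSO → 1/0 1/1 1/2 2/0 2/1 2/2
TSO∖claimed = {1/2}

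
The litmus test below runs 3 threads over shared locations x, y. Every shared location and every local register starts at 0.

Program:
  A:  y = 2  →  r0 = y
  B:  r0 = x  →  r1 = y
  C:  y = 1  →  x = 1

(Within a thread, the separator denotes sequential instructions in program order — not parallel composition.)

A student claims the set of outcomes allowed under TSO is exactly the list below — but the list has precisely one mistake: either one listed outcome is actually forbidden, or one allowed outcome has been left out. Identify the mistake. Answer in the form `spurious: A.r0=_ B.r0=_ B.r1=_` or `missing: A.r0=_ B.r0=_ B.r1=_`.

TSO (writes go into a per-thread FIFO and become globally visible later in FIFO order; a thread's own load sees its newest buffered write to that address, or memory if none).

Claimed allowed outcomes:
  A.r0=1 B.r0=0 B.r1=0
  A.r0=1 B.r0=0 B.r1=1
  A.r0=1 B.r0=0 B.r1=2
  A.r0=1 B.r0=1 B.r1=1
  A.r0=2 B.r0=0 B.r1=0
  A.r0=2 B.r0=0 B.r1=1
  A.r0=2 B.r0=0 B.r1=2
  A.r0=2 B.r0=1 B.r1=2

outcome vector order: (A.r0,B.r0,B.r1)
under TSO → 1/0/0 1/0/1 1/0/2 1/1/1 2/0/0 2/0/1 2/0/2 2/1/1 2/1/2
TSO∖claimed = {2/1/1}

missing: A.r0=2 B.r0=1 B.r1=1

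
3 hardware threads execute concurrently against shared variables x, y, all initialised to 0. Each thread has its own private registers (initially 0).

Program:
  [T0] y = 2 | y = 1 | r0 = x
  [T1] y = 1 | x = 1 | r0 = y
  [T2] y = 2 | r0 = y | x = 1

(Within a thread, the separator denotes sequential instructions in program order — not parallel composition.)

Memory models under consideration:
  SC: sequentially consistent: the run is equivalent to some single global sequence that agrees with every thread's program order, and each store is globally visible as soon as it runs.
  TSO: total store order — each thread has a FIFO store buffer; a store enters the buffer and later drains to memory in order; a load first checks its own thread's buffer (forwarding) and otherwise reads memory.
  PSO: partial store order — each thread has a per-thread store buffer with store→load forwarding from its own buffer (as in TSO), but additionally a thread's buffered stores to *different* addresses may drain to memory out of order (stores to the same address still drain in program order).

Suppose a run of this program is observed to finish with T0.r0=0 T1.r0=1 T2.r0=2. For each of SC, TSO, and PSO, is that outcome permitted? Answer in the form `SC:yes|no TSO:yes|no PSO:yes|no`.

outcome vector order: (T0.r0,T1.r0,T2.r0)
SC: 7 outcomes — {<0 1 1>; <0 1 2>; <0 2 2>; <1 1 1>; <1 1 2>; <1 2 1>; <1 2 2>}
TSO: 8 outcomes — {<0 1 1>; <0 1 2>; <0 2 1>; <0 2 2>; <1 1 1>; <1 1 2>; <1 2 1>; <1 2 2>}
PSO: 8 outcomes — {<0 1 1>; <0 1 2>; <0 2 1>; <0 2 2>; <1 1 1>; <1 1 2>; <1 2 1>; <1 2 2>}
target <0 1 2> ∈ {SC,TSO,PSO}

SC:yes TSO:yes PSO:yes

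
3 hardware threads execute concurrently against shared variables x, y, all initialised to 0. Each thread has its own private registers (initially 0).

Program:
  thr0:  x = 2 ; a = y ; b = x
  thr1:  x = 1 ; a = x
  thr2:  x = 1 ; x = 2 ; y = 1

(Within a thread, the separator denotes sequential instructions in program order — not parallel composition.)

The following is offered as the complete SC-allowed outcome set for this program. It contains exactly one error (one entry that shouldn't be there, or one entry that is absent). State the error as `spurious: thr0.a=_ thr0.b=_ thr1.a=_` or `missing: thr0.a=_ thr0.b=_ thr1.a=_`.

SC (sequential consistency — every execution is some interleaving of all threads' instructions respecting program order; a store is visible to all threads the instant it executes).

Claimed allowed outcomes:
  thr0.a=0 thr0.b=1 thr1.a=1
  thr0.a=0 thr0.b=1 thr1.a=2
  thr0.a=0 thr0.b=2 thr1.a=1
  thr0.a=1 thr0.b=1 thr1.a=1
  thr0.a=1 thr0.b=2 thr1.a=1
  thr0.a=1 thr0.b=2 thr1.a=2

outcome vector order: (thr0.a,thr0.b,thr1.a)
[SC] allowed = {<0 1 1>, <0 1 2>, <0 2 1>, <0 2 2>, <1 1 1>, <1 2 1>, <1 2 2>}
SC∖claimed = {<0 2 2>}

missing: thr0.a=0 thr0.b=2 thr1.a=2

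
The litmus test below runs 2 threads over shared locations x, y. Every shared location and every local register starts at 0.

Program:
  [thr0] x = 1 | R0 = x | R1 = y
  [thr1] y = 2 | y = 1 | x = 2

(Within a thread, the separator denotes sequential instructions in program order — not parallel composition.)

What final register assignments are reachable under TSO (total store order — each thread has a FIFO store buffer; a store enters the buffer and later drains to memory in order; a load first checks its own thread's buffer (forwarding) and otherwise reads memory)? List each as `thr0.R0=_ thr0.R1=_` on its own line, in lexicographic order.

thr0.R0=1 thr0.R1=0
thr0.R0=1 thr0.R1=1
thr0.R0=1 thr0.R1=2
thr0.R0=2 thr0.R1=1

outcome vector order: (thr0.R0,thr0.R1)
|TSO outcomes| = 4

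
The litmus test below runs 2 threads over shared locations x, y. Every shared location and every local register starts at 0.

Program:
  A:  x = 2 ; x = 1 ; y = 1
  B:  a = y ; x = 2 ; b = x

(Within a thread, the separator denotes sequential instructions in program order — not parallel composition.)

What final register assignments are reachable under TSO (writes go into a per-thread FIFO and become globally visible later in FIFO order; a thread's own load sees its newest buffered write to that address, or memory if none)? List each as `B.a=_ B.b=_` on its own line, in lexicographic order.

outcome vector order: (B.a,B.b)
|TSO outcomes| = 3

B.a=0 B.b=1
B.a=0 B.b=2
B.a=1 B.b=2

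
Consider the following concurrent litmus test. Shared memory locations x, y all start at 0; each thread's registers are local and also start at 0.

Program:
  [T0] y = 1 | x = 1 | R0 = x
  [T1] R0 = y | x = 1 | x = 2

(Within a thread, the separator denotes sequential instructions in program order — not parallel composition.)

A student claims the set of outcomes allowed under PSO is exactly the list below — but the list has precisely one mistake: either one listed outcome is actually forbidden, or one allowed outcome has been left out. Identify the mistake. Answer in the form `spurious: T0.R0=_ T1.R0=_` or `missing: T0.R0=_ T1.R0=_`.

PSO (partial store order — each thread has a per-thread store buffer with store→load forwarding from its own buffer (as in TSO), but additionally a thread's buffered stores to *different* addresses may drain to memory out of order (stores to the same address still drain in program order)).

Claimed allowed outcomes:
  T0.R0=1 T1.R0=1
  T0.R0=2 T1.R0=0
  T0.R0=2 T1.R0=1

missing: T0.R0=1 T1.R0=0

outcome vector order: (T0.R0,T1.R0)
PSO: 4 outcomes — {<1 0> <1 1> <2 0> <2 1>}
PSO∖claimed = {<1 0>}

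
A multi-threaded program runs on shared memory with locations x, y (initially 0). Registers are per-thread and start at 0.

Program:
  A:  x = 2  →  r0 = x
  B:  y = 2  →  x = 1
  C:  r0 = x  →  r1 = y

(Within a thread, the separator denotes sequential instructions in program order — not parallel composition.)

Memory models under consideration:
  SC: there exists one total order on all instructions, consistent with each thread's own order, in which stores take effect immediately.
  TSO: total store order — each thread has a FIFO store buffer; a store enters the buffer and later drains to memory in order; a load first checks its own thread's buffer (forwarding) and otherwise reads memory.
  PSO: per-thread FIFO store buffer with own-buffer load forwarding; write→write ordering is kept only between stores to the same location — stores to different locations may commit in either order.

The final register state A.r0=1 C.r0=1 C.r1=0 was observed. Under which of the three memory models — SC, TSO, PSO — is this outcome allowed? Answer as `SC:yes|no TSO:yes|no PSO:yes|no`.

outcome vector order: (A.r0,C.r0,C.r1)
under SC → (1,0,0), (1,0,2), (1,1,2), (1,2,0), (1,2,2), (2,0,0), (2,0,2), (2,1,2), (2,2,0), (2,2,2)
under TSO → (1,0,0), (1,0,2), (1,1,2), (1,2,0), (1,2,2), (2,0,0), (2,0,2), (2,1,2), (2,2,0), (2,2,2)
under PSO → (1,0,0), (1,0,2), (1,1,0), (1,1,2), (1,2,0), (1,2,2), (2,0,0), (2,0,2), (2,1,0), (2,1,2), (2,2,0), (2,2,2)
target (1,1,0) ∈ {PSO}

SC:no TSO:no PSO:yes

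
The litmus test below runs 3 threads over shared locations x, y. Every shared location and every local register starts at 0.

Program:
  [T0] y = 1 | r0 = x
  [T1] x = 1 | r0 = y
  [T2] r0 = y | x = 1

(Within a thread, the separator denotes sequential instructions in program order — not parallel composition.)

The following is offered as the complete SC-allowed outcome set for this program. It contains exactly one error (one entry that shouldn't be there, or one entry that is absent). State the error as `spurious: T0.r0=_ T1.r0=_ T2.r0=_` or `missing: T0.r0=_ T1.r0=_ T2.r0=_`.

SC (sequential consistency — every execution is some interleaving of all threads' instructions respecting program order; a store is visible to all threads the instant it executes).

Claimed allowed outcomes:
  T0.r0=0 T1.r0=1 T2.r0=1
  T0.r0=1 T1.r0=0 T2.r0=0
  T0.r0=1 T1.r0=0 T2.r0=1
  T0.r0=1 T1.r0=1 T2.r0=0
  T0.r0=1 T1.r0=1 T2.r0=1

missing: T0.r0=0 T1.r0=1 T2.r0=0

outcome vector order: (T0.r0,T1.r0,T2.r0)
SC (6): (0,1,0); (0,1,1); (1,0,0); (1,0,1); (1,1,0); (1,1,1)
SC∖claimed = {(0,1,0)}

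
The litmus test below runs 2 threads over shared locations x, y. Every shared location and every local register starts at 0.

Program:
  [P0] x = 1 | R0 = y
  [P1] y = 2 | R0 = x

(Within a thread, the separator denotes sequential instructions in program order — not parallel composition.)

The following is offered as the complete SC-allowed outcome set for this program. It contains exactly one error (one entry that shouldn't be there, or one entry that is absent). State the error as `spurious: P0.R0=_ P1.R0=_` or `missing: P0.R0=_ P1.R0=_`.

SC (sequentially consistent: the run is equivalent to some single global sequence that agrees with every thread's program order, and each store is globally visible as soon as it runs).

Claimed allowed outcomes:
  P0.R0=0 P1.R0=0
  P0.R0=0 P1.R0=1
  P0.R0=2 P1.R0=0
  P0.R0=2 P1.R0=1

outcome vector order: (P0.R0,P1.R0)
under SC → 0/1 2/0 2/1
claimed∖SC = {0/0}

spurious: P0.R0=0 P1.R0=0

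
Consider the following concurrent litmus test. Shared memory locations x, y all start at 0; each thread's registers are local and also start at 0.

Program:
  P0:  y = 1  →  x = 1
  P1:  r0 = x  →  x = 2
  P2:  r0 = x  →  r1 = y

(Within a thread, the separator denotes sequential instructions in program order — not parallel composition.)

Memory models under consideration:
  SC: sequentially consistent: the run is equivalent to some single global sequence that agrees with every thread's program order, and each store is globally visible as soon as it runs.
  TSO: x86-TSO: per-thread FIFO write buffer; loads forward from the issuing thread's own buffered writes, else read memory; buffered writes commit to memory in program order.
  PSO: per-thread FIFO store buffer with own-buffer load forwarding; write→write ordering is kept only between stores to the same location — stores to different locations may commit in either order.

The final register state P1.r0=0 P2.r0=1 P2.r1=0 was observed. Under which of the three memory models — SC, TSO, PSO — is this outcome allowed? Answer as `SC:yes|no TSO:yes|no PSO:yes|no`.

outcome vector order: (P1.r0,P2.r0,P2.r1)
SC (9): <0 0 0> <0 0 1> <0 1 1> <0 2 0> <0 2 1> <1 0 0> <1 0 1> <1 1 1> <1 2 1>
TSO (9): <0 0 0> <0 0 1> <0 1 1> <0 2 0> <0 2 1> <1 0 0> <1 0 1> <1 1 1> <1 2 1>
PSO (12): <0 0 0> <0 0 1> <0 1 0> <0 1 1> <0 2 0> <0 2 1> <1 0 0> <1 0 1> <1 1 0> <1 1 1> <1 2 0> <1 2 1>
target <0 1 0> ∈ {PSO}

SC:no TSO:no PSO:yes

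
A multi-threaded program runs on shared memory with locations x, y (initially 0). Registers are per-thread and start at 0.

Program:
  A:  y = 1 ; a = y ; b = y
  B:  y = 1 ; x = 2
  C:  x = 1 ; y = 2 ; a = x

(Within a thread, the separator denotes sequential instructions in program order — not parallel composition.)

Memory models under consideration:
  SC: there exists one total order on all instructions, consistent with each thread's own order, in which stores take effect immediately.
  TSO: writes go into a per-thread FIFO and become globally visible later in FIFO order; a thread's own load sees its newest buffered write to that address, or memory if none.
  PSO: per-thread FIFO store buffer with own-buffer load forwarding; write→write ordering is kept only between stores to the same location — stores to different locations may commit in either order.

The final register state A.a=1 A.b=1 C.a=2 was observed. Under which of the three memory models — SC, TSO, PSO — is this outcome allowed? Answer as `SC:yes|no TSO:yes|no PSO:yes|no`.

outcome vector order: (A.a,A.b,C.a)
SC: 8 outcomes — {111, 112, 121, 122, 211, 212, 221, 222}
TSO: 8 outcomes — {111, 112, 121, 122, 211, 212, 221, 222}
PSO: 8 outcomes — {111, 112, 121, 122, 211, 212, 221, 222}
target 112 ∈ {SC,TSO,PSO}

SC:yes TSO:yes PSO:yes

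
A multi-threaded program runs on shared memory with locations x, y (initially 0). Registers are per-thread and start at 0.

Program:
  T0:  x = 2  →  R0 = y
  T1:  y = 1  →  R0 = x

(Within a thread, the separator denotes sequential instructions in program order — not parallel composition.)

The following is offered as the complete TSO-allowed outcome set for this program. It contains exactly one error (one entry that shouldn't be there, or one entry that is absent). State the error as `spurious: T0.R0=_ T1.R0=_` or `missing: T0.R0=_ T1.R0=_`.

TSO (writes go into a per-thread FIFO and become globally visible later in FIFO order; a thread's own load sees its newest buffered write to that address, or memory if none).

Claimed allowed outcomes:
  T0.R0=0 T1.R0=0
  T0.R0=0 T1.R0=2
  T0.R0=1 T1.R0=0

outcome vector order: (T0.R0,T1.R0)
under TSO → 00, 02, 10, 12
TSO∖claimed = {12}

missing: T0.R0=1 T1.R0=2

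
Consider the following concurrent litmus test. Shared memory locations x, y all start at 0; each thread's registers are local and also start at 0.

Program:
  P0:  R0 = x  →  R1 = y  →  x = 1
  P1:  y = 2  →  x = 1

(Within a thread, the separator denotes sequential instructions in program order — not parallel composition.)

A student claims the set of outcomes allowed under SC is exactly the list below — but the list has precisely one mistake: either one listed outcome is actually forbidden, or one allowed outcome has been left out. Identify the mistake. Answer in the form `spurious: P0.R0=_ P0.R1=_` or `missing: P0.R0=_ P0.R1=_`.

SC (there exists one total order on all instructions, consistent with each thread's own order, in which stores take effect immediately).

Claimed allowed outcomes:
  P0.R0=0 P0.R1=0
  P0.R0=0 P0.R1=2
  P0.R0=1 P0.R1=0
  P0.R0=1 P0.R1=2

spurious: P0.R0=1 P0.R1=0

outcome vector order: (P0.R0,P0.R1)
SC (3): <0 0>, <0 2>, <1 2>
claimed∖SC = {<1 0>}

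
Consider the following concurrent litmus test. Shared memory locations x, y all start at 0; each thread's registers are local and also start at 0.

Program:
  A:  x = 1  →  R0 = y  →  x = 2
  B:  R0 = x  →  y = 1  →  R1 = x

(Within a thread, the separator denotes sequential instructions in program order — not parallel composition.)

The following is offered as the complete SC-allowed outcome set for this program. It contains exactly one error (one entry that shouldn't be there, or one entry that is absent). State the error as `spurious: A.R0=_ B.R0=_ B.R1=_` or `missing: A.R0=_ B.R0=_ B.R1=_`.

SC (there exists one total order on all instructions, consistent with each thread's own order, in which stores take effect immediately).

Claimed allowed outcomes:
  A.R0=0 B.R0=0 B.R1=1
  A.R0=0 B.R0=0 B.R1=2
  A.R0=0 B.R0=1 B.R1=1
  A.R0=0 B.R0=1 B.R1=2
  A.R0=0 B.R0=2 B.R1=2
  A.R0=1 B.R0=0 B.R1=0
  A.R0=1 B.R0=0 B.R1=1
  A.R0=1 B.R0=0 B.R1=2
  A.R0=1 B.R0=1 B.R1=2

missing: A.R0=1 B.R0=1 B.R1=1

outcome vector order: (A.R0,B.R0,B.R1)
[SC] allowed = {<0 0 1>, <0 0 2>, <0 1 1>, <0 1 2>, <0 2 2>, <1 0 0>, <1 0 1>, <1 0 2>, <1 1 1>, <1 1 2>}
SC∖claimed = {<1 1 1>}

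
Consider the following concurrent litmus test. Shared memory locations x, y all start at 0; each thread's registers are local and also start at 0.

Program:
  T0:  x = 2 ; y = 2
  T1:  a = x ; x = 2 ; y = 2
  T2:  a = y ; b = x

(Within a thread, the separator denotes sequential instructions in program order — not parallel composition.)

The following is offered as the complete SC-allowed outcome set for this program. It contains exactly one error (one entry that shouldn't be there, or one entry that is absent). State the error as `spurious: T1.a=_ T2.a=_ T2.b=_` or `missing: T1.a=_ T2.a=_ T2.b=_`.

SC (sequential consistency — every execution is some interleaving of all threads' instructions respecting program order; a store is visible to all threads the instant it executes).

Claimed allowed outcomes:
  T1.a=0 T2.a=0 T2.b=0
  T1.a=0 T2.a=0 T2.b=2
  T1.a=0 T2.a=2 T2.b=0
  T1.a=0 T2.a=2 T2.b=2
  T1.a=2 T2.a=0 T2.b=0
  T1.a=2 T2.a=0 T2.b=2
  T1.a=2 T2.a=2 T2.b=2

outcome vector order: (T1.a,T2.a,T2.b)
SC (6): (0,0,0); (0,0,2); (0,2,2); (2,0,0); (2,0,2); (2,2,2)
claimed∖SC = {(0,2,0)}

spurious: T1.a=0 T2.a=2 T2.b=0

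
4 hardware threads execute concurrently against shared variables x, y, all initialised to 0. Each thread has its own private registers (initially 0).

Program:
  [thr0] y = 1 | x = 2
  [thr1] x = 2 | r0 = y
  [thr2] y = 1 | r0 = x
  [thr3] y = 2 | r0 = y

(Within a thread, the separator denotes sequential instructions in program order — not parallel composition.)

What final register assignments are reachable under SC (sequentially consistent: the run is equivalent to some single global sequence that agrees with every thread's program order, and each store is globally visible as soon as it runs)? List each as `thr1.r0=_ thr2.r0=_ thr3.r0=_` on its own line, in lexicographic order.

thr1.r0=0 thr2.r0=2 thr3.r0=1
thr1.r0=0 thr2.r0=2 thr3.r0=2
thr1.r0=1 thr2.r0=0 thr3.r0=1
thr1.r0=1 thr2.r0=0 thr3.r0=2
thr1.r0=1 thr2.r0=2 thr3.r0=1
thr1.r0=1 thr2.r0=2 thr3.r0=2
thr1.r0=2 thr2.r0=0 thr3.r0=1
thr1.r0=2 thr2.r0=0 thr3.r0=2
thr1.r0=2 thr2.r0=2 thr3.r0=1
thr1.r0=2 thr2.r0=2 thr3.r0=2

outcome vector order: (thr1.r0,thr2.r0,thr3.r0)
|SC outcomes| = 10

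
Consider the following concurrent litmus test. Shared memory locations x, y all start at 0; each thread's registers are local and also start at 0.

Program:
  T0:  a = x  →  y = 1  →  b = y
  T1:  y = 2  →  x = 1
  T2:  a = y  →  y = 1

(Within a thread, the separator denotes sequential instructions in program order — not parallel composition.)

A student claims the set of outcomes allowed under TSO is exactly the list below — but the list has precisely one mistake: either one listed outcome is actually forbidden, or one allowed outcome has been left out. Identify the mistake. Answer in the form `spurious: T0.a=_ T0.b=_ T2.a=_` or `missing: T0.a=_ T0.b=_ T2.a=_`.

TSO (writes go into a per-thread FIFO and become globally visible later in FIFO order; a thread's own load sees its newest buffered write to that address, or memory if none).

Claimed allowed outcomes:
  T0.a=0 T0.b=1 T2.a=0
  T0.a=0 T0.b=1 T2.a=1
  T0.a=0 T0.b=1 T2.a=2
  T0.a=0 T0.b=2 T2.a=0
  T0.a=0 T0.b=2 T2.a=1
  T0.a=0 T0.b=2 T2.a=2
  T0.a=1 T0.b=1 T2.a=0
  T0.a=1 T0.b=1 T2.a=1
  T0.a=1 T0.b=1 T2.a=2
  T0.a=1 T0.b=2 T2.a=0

spurious: T0.a=1 T0.b=2 T2.a=0

outcome vector order: (T0.a,T0.b,T2.a)
[TSO] allowed = {0/1/0 0/1/1 0/1/2 0/2/0 0/2/1 0/2/2 1/1/0 1/1/1 1/1/2}
claimed∖TSO = {1/2/0}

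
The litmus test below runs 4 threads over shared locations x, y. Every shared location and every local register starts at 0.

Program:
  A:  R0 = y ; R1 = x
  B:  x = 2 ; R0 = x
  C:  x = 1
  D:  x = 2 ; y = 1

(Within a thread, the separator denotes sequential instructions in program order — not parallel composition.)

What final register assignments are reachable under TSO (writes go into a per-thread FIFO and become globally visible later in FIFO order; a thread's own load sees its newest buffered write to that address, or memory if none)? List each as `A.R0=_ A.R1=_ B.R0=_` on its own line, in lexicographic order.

outcome vector order: (A.R0,A.R1,B.R0)
|TSO outcomes| = 10

A.R0=0 A.R1=0 B.R0=1
A.R0=0 A.R1=0 B.R0=2
A.R0=0 A.R1=1 B.R0=1
A.R0=0 A.R1=1 B.R0=2
A.R0=0 A.R1=2 B.R0=1
A.R0=0 A.R1=2 B.R0=2
A.R0=1 A.R1=1 B.R0=1
A.R0=1 A.R1=1 B.R0=2
A.R0=1 A.R1=2 B.R0=1
A.R0=1 A.R1=2 B.R0=2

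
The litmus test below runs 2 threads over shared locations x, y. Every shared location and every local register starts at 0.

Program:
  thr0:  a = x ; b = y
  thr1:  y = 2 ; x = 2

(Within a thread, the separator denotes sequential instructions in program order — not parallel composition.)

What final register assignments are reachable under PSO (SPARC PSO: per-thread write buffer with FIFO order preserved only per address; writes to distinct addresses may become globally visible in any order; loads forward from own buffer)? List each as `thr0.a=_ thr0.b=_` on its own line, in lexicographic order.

outcome vector order: (thr0.a,thr0.b)
|PSO outcomes| = 4

thr0.a=0 thr0.b=0
thr0.a=0 thr0.b=2
thr0.a=2 thr0.b=0
thr0.a=2 thr0.b=2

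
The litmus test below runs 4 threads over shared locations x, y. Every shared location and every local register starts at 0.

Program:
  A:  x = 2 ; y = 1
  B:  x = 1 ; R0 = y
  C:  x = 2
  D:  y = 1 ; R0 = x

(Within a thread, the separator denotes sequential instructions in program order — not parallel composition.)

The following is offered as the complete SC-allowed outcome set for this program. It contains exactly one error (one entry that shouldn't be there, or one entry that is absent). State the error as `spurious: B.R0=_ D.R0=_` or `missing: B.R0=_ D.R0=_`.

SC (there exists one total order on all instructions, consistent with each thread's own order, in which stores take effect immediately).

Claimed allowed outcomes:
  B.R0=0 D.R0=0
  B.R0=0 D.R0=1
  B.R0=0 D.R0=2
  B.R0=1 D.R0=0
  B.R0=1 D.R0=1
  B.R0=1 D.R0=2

outcome vector order: (B.R0,D.R0)
SC: 5 outcomes — {(0,1); (0,2); (1,0); (1,1); (1,2)}
claimed∖SC = {(0,0)}

spurious: B.R0=0 D.R0=0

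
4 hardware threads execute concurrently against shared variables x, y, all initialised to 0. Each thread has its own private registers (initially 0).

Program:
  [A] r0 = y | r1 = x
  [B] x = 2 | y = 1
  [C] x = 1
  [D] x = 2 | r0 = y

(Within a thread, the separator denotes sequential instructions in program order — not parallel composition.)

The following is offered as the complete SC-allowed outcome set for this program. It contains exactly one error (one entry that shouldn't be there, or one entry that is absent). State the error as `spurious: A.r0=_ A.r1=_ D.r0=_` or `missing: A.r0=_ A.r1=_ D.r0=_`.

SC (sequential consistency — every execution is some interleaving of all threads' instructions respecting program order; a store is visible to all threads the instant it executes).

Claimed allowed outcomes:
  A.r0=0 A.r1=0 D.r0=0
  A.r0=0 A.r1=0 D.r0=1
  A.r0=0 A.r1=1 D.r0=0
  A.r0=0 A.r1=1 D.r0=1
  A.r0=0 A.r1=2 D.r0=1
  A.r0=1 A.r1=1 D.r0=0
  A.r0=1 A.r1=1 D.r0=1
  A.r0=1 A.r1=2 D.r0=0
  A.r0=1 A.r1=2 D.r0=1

missing: A.r0=0 A.r1=2 D.r0=0

outcome vector order: (A.r0,A.r1,D.r0)
[SC] allowed = {000 001 010 011 020 021 110 111 120 121}
SC∖claimed = {020}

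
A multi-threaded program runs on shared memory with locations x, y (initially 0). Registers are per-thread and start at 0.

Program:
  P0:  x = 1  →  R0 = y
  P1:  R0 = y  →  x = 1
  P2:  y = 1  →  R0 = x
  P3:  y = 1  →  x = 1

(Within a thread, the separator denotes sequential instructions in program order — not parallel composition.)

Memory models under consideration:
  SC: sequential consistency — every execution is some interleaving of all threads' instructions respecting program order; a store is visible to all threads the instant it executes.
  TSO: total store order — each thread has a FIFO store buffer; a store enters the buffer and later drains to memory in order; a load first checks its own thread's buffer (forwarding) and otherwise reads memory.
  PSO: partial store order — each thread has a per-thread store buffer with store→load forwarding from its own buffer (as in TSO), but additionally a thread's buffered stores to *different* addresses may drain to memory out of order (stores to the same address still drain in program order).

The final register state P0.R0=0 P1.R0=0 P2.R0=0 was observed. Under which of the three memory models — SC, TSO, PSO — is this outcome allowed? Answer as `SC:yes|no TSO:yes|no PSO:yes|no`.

SC:no TSO:yes PSO:yes

outcome vector order: (P0.R0,P1.R0,P2.R0)
SC: 6 outcomes — {(0,0,1) (0,1,1) (1,0,0) (1,0,1) (1,1,0) (1,1,1)}
TSO: 8 outcomes — {(0,0,0) (0,0,1) (0,1,0) (0,1,1) (1,0,0) (1,0,1) (1,1,0) (1,1,1)}
PSO: 8 outcomes — {(0,0,0) (0,0,1) (0,1,0) (0,1,1) (1,0,0) (1,0,1) (1,1,0) (1,1,1)}
target (0,0,0) ∈ {TSO,PSO}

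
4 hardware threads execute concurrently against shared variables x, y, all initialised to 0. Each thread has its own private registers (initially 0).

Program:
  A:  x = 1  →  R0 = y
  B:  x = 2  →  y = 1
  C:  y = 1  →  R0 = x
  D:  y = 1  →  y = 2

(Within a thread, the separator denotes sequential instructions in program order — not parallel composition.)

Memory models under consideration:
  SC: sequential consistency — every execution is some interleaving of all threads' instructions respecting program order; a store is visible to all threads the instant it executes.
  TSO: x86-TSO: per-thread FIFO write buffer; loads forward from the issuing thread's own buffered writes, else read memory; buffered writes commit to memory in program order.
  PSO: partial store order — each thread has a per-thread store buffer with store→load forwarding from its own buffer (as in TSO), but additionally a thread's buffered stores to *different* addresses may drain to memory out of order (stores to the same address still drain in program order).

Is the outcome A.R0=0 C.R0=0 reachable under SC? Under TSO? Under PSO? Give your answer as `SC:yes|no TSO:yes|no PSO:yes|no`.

SC:no TSO:yes PSO:yes

outcome vector order: (A.R0,C.R0)
under SC → 01 02 10 11 12 20 21 22
under TSO → 00 01 02 10 11 12 20 21 22
under PSO → 00 01 02 10 11 12 20 21 22
target 00 ∈ {TSO,PSO}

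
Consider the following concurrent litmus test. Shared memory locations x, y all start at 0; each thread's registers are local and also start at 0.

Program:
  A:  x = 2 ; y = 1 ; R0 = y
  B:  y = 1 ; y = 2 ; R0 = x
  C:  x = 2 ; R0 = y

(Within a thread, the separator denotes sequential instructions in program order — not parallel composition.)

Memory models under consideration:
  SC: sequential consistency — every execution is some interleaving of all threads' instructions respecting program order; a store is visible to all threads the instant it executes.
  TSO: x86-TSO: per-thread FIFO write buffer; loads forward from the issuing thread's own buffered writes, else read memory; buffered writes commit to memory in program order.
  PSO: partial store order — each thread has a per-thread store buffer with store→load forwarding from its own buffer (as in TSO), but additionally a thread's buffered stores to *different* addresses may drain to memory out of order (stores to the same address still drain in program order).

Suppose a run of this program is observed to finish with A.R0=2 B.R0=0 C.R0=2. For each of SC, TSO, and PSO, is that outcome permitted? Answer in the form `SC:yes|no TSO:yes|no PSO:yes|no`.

SC:no TSO:yes PSO:yes

outcome vector order: (A.R0,B.R0,C.R0)
SC: 8 outcomes — {<1 0 1> <1 0 2> <1 2 0> <1 2 1> <1 2 2> <2 2 0> <2 2 1> <2 2 2>}
TSO: 12 outcomes — {<1 0 0> <1 0 1> <1 0 2> <1 2 0> <1 2 1> <1 2 2> <2 0 0> <2 0 1> <2 0 2> <2 2 0> <2 2 1> <2 2 2>}
PSO: 12 outcomes — {<1 0 0> <1 0 1> <1 0 2> <1 2 0> <1 2 1> <1 2 2> <2 0 0> <2 0 1> <2 0 2> <2 2 0> <2 2 1> <2 2 2>}
target <2 0 2> ∈ {TSO,PSO}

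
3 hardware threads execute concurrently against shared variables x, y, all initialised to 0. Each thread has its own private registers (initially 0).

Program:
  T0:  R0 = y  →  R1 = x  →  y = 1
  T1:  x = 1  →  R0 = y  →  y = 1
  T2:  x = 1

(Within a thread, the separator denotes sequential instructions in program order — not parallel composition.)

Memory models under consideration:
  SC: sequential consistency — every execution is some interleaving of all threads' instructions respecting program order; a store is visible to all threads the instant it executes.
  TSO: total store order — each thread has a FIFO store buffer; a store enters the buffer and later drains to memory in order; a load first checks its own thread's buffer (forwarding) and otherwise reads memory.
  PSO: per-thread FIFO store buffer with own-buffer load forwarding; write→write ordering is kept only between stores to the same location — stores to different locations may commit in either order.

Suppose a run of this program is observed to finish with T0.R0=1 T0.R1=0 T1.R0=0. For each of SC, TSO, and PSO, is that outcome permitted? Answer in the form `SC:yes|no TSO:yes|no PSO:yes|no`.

SC:no TSO:no PSO:yes

outcome vector order: (T0.R0,T0.R1,T1.R0)
under SC → (0,0,0) (0,0,1) (0,1,0) (0,1,1) (1,1,0)
under TSO → (0,0,0) (0,0,1) (0,1,0) (0,1,1) (1,1,0)
under PSO → (0,0,0) (0,0,1) (0,1,0) (0,1,1) (1,0,0) (1,1,0)
target (1,0,0) ∈ {PSO}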